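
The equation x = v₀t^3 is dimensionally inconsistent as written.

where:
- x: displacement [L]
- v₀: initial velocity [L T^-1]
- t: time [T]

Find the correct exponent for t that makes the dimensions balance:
The exponent of t should be 1: x = v₀t

The LHS x has dimensions [L]; t has dimensions [T].
As written, the RHS v₀t^3 (exponent 3 on t) has dimensions [L T^2], which does not match.
With exponent 1, the RHS v₀t has dimensions [L], matching the LHS.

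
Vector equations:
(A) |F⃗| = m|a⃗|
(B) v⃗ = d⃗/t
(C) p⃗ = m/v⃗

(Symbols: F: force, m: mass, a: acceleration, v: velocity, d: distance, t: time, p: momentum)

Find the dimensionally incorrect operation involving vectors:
(C) p⃗ = m/v⃗

(A) |F⃗| = m|a⃗|: LHS [L M T^-2], RHS [L M T^-2] ✓ — magnitudes of vectors are scalars
(B) v⃗ = d⃗/t: LHS [L T^-1], RHS [L T^-1] ✓ — displacement (vector) divided by time (scalar)
(C) p⃗ = m/v⃗: LHS [L M T^-1], RHS [L^-1 M T] ✗ — momentum is mass times velocity; should be mv⃗ (and division by a vector is undefined)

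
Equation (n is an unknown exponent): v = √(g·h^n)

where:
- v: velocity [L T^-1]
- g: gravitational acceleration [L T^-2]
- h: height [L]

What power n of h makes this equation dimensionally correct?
n = 1

v has dimensions [L T^-1]; h has dimensions [L].
With n = 1: √(g·h^1) has dimensions [L T^-1], matching the LHS ✓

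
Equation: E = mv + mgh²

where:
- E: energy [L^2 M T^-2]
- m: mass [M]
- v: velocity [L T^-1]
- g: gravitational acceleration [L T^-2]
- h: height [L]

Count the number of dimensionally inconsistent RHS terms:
2

LHS E: [L^2 M T^-2]
- mv: [L M T^-1] ✗
- mgh²: [L^3 M T^-2] ✗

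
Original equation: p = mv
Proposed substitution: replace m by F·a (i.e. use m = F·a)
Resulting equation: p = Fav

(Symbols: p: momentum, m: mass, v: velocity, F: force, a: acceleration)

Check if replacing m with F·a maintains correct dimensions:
No

[m] = [M] and [F·a] = [L^2 M T^-4]. These differ, so the substitution replaces a quantity by one of different dimensions and the result p = Fav has LHS [L M T^-1] vs RHS [L^3 M T^-5] — inconsistent.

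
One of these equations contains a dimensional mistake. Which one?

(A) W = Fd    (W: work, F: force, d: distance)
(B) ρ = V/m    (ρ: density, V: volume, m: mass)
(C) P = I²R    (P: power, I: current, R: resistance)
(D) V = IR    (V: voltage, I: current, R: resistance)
(B) ρ = V/m

The equation (B) ρ = V/m is dimensionally incorrect.

LHS (ρ): [L^-3 M]
RHS (V/m): [L^3 M^-1] ✗

The dimensions do not match. The other three equations balance.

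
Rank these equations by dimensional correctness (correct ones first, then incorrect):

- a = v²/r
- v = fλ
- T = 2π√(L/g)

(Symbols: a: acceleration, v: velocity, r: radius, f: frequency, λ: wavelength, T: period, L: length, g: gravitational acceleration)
Dimensionally correct: a = v²/r, v = fλ, T = 2π√(L/g)
Dimensionally incorrect: none
Ordered (correct first, then incorrect): a = v²/r, v = fλ, T = 2π√(L/g)

- a = v²/r: LHS [L T^-2], RHS [L T^-2] → correct ✓
- v = fλ: LHS [L T^-1], RHS [L T^-1] → correct ✓
- T = 2π√(L/g): LHS [T], RHS [T] → correct ✓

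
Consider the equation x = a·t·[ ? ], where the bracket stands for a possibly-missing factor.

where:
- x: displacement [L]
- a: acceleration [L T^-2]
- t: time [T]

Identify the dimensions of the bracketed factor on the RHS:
[T] — time (e.g. t)

x has dimensions [L]; a·t has dimensions [L T^-1].
The bracketed factor must supply [L] / [L T^-1] = [T].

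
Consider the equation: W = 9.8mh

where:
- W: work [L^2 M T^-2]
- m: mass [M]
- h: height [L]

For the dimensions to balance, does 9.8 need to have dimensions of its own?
Yes

W has dimensions [L^2 M T^-2], while mh alone has dimensions [L M]. For the equation to balance, the factor 9.8 must carry dimensions [L T^-2] — it is a dimensional constant (a numerical value of a physical quantity with its units suppressed), not a pure number.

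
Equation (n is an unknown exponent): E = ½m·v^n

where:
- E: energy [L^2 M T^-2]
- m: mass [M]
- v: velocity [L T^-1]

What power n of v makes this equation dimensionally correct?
n = 2

E has dimensions [L^2 M T^-2]; v has dimensions [L T^-1].
The rest of the RHS has dimensions [M], so v^n must supply [L^2 T^-2].
With n = 2: ½m·v^2 has dimensions [L^2 M T^-2], matching the LHS ✓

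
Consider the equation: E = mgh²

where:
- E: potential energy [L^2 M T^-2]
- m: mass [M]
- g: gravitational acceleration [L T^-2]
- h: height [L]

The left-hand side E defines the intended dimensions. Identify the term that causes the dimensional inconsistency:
The right-hand side term mgh²

E has dimensions [L^2 M T^-2], but mgh² has dimensions [L^3 M T^-2], so the term mgh² is dimensionally wrong for E.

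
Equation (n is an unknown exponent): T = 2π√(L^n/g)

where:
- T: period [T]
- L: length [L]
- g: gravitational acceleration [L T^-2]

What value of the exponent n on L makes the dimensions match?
n = 1

T has dimensions [T]; L has dimensions [L].
With n = 1: 2π√(L^1/g) has dimensions [T], matching the LHS ✓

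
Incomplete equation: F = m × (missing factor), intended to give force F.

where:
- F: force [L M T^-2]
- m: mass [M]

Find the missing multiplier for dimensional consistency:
a (acceleration), dimensions [L T^-2]

F has dimensions [L M T^-2] and m has dimensions [M].
The missing factor must have dimensions [L M T^-2] / [M] = [L T^-2], i.e. acceleration (a).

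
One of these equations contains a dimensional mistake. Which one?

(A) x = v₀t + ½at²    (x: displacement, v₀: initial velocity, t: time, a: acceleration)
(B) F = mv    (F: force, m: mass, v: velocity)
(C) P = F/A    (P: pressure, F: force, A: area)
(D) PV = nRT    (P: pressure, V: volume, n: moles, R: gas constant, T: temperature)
(B) F = mv

The equation (B) F = mv is dimensionally incorrect.

LHS (F): [L M T^-2]
RHS (mv): [L M T^-1] ✗

The dimensions do not match. The other three equations balance.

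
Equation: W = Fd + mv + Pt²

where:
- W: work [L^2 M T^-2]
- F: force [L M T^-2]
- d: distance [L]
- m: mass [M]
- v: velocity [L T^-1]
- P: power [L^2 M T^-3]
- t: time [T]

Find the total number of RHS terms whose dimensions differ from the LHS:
2

LHS W: [L^2 M T^-2]
- Fd: [L^2 M T^-2] ✓
- mv: [L M T^-1] ✗
- Pt²: [L^2 M T^-1] ✗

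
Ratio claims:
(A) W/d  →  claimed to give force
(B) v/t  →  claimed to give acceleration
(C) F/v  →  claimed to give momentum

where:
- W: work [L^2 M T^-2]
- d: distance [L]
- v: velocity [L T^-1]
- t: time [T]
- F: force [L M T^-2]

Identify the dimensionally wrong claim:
(C) F/v does not give momentum

(A) W/d: [L M T^-2] = force [L M T^-2] ✓
(B) v/t: [L T^-2] = acceleration [L T^-2] ✓
(C) F/v: [M T^-1] ≠ momentum [L M T^-1] ✗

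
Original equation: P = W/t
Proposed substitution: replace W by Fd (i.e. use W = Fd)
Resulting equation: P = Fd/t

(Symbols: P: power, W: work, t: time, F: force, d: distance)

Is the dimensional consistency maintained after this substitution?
Yes

[W] = [L^2 M T^-2] and [Fd] = [L^2 M T^-2]. These match, so the substitution replaces a quantity by one of the same dimensions and the result P = Fd/t has LHS [L^2 M T^-3] vs RHS [L^2 M T^-3] — still consistent.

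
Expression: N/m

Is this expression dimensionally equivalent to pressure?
No

The expression N/m has dimensions [M T^-2], but pressure has dimensions [L^-1 M T^-2].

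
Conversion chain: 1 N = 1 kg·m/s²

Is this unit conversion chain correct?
The chain is correct (no errors).

Correct: Newton is defined as kg·m/s²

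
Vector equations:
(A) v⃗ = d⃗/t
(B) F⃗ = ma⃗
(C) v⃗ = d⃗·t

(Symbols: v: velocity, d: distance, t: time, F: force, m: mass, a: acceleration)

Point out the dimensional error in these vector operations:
(C) v⃗ = d⃗·t

(A) v⃗ = d⃗/t: LHS [L T^-1], RHS [L T^-1] ✓ — displacement (vector) divided by time (scalar)
(B) F⃗ = ma⃗: LHS [L M T^-2], RHS [L M T^-2] ✓ — Force and acceleration are vectors, mass is a scalar
(C) v⃗ = d⃗·t: LHS [L T^-1], RHS [L T] ✗ — velocity is displacement per time; should be d⃗/t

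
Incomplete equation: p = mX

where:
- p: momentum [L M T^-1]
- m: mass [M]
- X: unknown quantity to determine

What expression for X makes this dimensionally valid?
X = v (velocity), dimensions [L T^-1]

p has dimensions [L M T^-1]; the rest of the RHS (m) has dimensions [M].
So X must have dimensions [L T^-1] — X = v (velocity).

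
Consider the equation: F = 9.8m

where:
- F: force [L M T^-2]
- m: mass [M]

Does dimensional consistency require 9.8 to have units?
Yes

F has dimensions [L M T^-2], while m alone has dimensions [M]. For the equation to balance, the factor 9.8 must carry dimensions [L T^-2] — it is a dimensional constant (a numerical value of a physical quantity with its units suppressed), not a pure number.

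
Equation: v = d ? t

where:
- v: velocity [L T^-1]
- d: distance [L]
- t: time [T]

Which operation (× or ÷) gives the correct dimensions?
division (÷): v = d ÷ t

v [L T^-1]; d [L]; t [T].
d × t → [L T] ✗
d ÷ t → [L T^-1] ✓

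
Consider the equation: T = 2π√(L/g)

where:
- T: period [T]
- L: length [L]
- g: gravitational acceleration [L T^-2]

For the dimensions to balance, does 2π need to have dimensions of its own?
No

T has dimensions [T] and √(L/g) already has dimensions [T], so the equation balances without 2π contributing any dimensions. 2π is a pure (dimensionless) number; changing or removing it would not affect dimensional consistency.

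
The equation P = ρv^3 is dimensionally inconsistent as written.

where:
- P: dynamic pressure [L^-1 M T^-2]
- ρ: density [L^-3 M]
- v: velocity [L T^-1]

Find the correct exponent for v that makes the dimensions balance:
The exponent of v should be 2: P = ρv^2

The LHS P has dimensions [L^-1 M T^-2]; v has dimensions [L T^-1].
As written, the RHS ρv^3 (exponent 3 on v) has dimensions [M T^-3], which does not match.
With exponent 2, the RHS ρv^2 has dimensions [L^-1 M T^-2], matching the LHS.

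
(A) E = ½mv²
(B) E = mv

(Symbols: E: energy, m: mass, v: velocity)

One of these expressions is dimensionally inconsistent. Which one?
(B)

(A) E = ½mv²: LHS [L^2 M T^-2], RHS [L^2 M T^-2] ✓
(B) E = mv: LHS [L^2 M T^-2], RHS [L M T^-1] ✗

Expression (B) E = mv is dimensionally incorrect.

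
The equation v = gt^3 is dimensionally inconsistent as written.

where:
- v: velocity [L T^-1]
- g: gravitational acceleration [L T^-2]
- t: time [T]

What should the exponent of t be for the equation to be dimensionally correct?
The exponent of t should be 1: v = gt

The LHS v has dimensions [L T^-1]; t has dimensions [T].
As written, the RHS gt^3 (exponent 3 on t) has dimensions [L T], which does not match.
With exponent 1, the RHS gt has dimensions [L T^-1], matching the LHS.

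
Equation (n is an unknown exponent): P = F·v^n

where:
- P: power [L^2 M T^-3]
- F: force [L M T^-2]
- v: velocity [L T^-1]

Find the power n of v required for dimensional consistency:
n = 1

P has dimensions [L^2 M T^-3]; v has dimensions [L T^-1].
The rest of the RHS has dimensions [L M T^-2], so v^n must supply [L T^-1].
With n = 1: F·v^1 has dimensions [L^2 M T^-3], matching the LHS ✓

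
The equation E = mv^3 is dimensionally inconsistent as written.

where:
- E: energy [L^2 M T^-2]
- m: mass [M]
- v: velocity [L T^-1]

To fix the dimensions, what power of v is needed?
The exponent of v should be 2: E = mv^2

The LHS E has dimensions [L^2 M T^-2]; v has dimensions [L T^-1].
As written, the RHS mv^3 (exponent 3 on v) has dimensions [L^3 M T^-3], which does not match.
With exponent 2, the RHS mv^2 has dimensions [L^2 M T^-2], matching the LHS.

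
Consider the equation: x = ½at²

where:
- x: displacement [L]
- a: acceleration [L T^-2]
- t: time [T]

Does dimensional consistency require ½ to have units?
No

x has dimensions [L] and at² already has dimensions [L], so the equation balances without ½ contributing any dimensions. ½ is a pure (dimensionless) number; changing or removing it would not affect dimensional consistency.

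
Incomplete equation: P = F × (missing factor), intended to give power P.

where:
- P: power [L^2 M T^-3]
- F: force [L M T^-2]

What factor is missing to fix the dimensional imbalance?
v (velocity), dimensions [L T^-1]

P has dimensions [L^2 M T^-3] and F has dimensions [L M T^-2].
The missing factor must have dimensions [L^2 M T^-3] / [L M T^-2] = [L T^-1], i.e. velocity (v).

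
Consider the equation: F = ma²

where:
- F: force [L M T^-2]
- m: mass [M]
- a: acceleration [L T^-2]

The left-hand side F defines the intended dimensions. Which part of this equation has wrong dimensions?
The right-hand side term ma²

F has dimensions [L M T^-2], but ma² has dimensions [L^2 M T^-4], so the term ma² is dimensionally wrong for F.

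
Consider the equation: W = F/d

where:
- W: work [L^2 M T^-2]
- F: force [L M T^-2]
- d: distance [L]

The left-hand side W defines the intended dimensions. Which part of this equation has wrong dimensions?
The right-hand side term F/d

W has dimensions [L^2 M T^-2], but F/d has dimensions [M T^-2], so the term F/d is dimensionally wrong for W.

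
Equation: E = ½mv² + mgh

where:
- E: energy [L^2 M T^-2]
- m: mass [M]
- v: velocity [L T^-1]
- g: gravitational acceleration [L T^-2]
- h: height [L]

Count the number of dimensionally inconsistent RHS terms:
0

LHS E: [L^2 M T^-2]
- ½mv²: [L^2 M T^-2] ✓
- mgh: [L^2 M T^-2] ✓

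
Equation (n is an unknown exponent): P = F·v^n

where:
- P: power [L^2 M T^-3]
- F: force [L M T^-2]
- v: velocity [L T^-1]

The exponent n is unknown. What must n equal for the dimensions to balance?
n = 1

P has dimensions [L^2 M T^-3]; v has dimensions [L T^-1].
The rest of the RHS has dimensions [L M T^-2], so v^n must supply [L T^-1].
With n = 1: F·v^1 has dimensions [L^2 M T^-3], matching the LHS ✓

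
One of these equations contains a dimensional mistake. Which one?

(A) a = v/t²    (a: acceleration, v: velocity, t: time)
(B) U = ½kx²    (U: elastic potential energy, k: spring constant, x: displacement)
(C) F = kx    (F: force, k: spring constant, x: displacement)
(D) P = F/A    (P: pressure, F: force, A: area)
(A) a = v/t²

The equation (A) a = v/t² is dimensionally incorrect.

LHS (a): [L T^-2]
RHS (v/t²): [L T^-3] ✗

The dimensions do not match. The other three equations balance.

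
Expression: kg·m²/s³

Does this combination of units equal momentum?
No

The expression kg·m²/s³ has dimensions [L^2 M T^-3], but momentum has dimensions [L M T^-1].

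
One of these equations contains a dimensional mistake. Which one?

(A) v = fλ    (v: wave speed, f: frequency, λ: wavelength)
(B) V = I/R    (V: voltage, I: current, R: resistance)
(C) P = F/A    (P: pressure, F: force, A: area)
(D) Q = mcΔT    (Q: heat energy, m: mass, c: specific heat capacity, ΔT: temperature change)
(B) V = I/R

The equation (B) V = I/R is dimensionally incorrect.

LHS (V): [I^-1 L^2 M T^-3]
RHS (I/R): [I^3 L^-2 M^-1 T^3] ✗

The dimensions do not match. The other three equations balance.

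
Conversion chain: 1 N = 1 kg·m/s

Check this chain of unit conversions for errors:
The chain is incorrect (it contains an error).

Incorrect: Newton is kg·m/s², not kg·m/s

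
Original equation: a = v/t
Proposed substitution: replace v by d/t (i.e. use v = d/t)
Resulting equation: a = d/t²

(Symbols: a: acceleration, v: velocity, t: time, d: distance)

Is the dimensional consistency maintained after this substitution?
Yes

[v] = [L T^-1] and [d/t] = [L T^-1]. These match, so the substitution replaces a quantity by one of the same dimensions and the result a = d/t² has LHS [L T^-2] vs RHS [L T^-2] — still consistent.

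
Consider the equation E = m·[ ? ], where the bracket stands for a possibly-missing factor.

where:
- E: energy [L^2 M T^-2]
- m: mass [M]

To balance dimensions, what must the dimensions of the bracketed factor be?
[L^2 T^-2] — velocity squared (e.g. v²)

E has dimensions [L^2 M T^-2]; m has dimensions [M].
The bracketed factor must supply [L^2 M T^-2] / [M] = [L^2 T^-2].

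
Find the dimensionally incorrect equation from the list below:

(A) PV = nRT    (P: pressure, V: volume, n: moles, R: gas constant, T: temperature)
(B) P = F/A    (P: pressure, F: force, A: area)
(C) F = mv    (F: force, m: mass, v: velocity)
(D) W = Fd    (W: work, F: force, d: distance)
(C) F = mv

The equation (C) F = mv is dimensionally incorrect.

LHS (F): [L M T^-2]
RHS (mv): [L M T^-1] ✗

The dimensions do not match. The other three equations balance.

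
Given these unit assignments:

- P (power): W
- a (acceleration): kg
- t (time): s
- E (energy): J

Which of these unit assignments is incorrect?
a

The variable a (acceleration) should have units m/s², not kg.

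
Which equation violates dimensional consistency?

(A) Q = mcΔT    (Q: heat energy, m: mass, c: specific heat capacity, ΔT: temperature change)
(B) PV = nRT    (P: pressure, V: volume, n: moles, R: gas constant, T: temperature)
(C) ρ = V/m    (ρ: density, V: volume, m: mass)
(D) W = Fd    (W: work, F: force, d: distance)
(C) ρ = V/m

The equation (C) ρ = V/m is dimensionally incorrect.

LHS (ρ): [L^-3 M]
RHS (V/m): [L^3 M^-1] ✗

The dimensions do not match. The other three equations balance.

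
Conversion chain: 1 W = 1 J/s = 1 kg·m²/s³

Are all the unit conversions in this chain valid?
The chain is correct (no errors).

Correct: Watt is Joule per second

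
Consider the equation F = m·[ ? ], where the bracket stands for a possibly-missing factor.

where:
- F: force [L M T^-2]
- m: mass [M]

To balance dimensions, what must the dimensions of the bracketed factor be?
[L T^-2] — acceleration (e.g. a)

F has dimensions [L M T^-2]; m has dimensions [M].
The bracketed factor must supply [L M T^-2] / [M] = [L T^-2].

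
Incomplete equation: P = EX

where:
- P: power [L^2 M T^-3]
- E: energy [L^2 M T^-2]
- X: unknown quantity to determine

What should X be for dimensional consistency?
X = f (inverse time / frequency (1/t)), dimensions [T^-1]

P has dimensions [L^2 M T^-3]; the rest of the RHS (E) has dimensions [L^2 M T^-2].
So X must have dimensions [T^-1] — X = f (inverse time / frequency (1/t)).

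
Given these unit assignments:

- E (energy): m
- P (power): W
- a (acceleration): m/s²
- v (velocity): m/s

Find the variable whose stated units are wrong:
E

The variable E (energy) should have units J, not m.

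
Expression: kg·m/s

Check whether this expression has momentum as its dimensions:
Yes

The expression kg·m/s has dimensions [L M T^-1], which is exactly momentum [L M T^-1].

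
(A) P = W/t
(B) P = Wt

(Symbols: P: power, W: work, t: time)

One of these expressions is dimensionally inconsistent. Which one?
(B)

(A) P = W/t: LHS [L^2 M T^-3], RHS [L^2 M T^-3] ✓
(B) P = Wt: LHS [L^2 M T^-3], RHS [L^2 M T^-1] ✗

Expression (B) P = Wt is dimensionally incorrect.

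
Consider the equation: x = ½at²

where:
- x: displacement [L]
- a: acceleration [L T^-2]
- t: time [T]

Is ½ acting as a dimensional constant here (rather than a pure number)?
No

x has dimensions [L] and at² already has dimensions [L], so the equation balances without ½ contributing any dimensions. ½ is a pure (dimensionless) number; changing or removing it would not affect dimensional consistency.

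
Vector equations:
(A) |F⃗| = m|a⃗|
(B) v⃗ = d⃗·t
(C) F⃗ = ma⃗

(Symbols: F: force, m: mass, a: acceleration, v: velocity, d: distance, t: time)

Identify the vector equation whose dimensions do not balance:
(B) v⃗ = d⃗·t

(A) |F⃗| = m|a⃗|: LHS [L M T^-2], RHS [L M T^-2] ✓ — magnitudes of vectors are scalars
(B) v⃗ = d⃗·t: LHS [L T^-1], RHS [L T] ✗ — velocity is displacement per time; should be d⃗/t
(C) F⃗ = ma⃗: LHS [L M T^-2], RHS [L M T^-2] ✓ — Force and acceleration are vectors, mass is a scalar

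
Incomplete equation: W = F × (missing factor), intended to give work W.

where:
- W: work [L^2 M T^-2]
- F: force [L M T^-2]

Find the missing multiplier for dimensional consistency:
d (distance), dimensions [L]

W has dimensions [L^2 M T^-2] and F has dimensions [L M T^-2].
The missing factor must have dimensions [L^2 M T^-2] / [L M T^-2] = [L], i.e. distance (d).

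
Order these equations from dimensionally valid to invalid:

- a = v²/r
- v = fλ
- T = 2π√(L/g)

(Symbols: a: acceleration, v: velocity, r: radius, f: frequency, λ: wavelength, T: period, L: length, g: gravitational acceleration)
Dimensionally correct: a = v²/r, v = fλ, T = 2π√(L/g)
Dimensionally incorrect: none
Ordered (correct first, then incorrect): a = v²/r, v = fλ, T = 2π√(L/g)

- a = v²/r: LHS [L T^-2], RHS [L T^-2] → correct ✓
- v = fλ: LHS [L T^-1], RHS [L T^-1] → correct ✓
- T = 2π√(L/g): LHS [T], RHS [T] → correct ✓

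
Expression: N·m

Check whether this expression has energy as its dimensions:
Yes

The expression N·m has dimensions [L^2 M T^-2], which is exactly energy [L^2 M T^-2].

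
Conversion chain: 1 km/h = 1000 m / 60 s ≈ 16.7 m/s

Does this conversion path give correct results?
The chain is incorrect (it contains an error).

Incorrect: 1 h = 3600 s, not 60 s (1 km/h ≈ 0.278 m/s)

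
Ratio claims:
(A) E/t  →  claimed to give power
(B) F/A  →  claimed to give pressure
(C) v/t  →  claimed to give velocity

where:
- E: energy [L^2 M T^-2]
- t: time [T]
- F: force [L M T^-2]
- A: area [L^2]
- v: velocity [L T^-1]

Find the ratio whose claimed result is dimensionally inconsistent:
(C) v/t does not give velocity

(A) E/t: [L^2 M T^-3] = power [L^2 M T^-3] ✓
(B) F/A: [L^-1 M T^-2] = pressure [L^-1 M T^-2] ✓
(C) v/t: [L T^-2] ≠ velocity [L T^-1] ✗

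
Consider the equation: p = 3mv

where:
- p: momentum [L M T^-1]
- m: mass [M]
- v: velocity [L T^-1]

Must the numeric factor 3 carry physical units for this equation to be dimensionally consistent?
No

p has dimensions [L M T^-1] and mv already has dimensions [L M T^-1], so the equation balances without 3 contributing any dimensions. 3 is a pure (dimensionless) number; changing or removing it would not affect dimensional consistency.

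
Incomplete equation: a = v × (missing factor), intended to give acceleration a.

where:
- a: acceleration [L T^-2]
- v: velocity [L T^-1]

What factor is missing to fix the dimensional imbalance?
1/t (inverse time), dimensions [T^-1]

a has dimensions [L T^-2] and v has dimensions [L T^-1].
The missing factor must have dimensions [L T^-2] / [L T^-1] = [T^-1], i.e. inverse time (1/t).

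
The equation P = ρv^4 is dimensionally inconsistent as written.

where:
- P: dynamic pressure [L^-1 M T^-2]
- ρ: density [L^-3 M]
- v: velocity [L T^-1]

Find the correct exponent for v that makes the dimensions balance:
The exponent of v should be 2: P = ρv^2

The LHS P has dimensions [L^-1 M T^-2]; v has dimensions [L T^-1].
As written, the RHS ρv^4 (exponent 4 on v) has dimensions [L M T^-4], which does not match.
With exponent 2, the RHS ρv^2 has dimensions [L^-1 M T^-2], matching the LHS.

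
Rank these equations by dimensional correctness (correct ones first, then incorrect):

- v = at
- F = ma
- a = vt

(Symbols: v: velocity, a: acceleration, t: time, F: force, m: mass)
Dimensionally correct: v = at, F = ma
Dimensionally incorrect: a = vt
Ordered (correct first, then incorrect): v = at, F = ma, a = vt

- v = at: LHS [L T^-1], RHS [L T^-1] → correct ✓
- F = ma: LHS [L M T^-2], RHS [L M T^-2] → correct ✓
- a = vt: LHS [L T^-2], RHS [L] → incorrect ✗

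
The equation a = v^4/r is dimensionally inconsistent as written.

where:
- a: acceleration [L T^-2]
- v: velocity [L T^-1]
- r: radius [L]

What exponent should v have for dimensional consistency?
The exponent of v should be 2: a = v^2/r

The LHS a has dimensions [L T^-2]; v has dimensions [L T^-1].
As written, the RHS v^4/r (exponent 4 on v) has dimensions [L^3 T^-4], which does not match.
With exponent 2, the RHS v^2/r has dimensions [L T^-2], matching the LHS.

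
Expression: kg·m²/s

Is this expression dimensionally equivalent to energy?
No

The expression kg·m²/s has dimensions [L^2 M T^-1], but energy has dimensions [L^2 M T^-2].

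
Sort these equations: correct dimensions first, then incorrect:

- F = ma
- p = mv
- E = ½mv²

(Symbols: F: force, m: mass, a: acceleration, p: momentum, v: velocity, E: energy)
Dimensionally correct: F = ma, p = mv, E = ½mv²
Dimensionally incorrect: none
Ordered (correct first, then incorrect): F = ma, p = mv, E = ½mv²

- F = ma: LHS [L M T^-2], RHS [L M T^-2] → correct ✓
- p = mv: LHS [L M T^-1], RHS [L M T^-1] → correct ✓
- E = ½mv²: LHS [L^2 M T^-2], RHS [L^2 M T^-2] → correct ✓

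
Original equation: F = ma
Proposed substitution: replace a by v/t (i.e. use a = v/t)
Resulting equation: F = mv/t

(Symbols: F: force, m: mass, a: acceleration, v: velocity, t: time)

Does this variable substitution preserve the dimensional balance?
Yes

[a] = [L T^-2] and [v/t] = [L T^-2]. These match, so the substitution replaces a quantity by one of the same dimensions and the result F = mv/t has LHS [L M T^-2] vs RHS [L M T^-2] — still consistent.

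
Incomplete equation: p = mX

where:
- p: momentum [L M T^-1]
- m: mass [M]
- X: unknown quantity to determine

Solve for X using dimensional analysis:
X = v (velocity), dimensions [L T^-1]

p has dimensions [L M T^-1]; the rest of the RHS (m) has dimensions [M].
So X must have dimensions [L T^-1] — X = v (velocity).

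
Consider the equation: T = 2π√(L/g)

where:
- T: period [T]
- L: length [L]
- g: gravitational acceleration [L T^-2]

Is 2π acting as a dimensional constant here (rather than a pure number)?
No

T has dimensions [T] and √(L/g) already has dimensions [T], so the equation balances without 2π contributing any dimensions. 2π is a pure (dimensionless) number; changing or removing it would not affect dimensional consistency.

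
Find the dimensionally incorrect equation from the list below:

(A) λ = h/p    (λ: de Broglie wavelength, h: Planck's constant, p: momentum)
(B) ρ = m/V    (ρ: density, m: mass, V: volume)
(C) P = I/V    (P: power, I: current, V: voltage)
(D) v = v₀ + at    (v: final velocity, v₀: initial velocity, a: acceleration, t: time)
(C) P = I/V

The equation (C) P = I/V is dimensionally incorrect.

LHS (P): [L^2 M T^-3]
RHS (I/V): [I^2 L^-2 M^-1 T^3] ✗

The dimensions do not match. The other three equations balance.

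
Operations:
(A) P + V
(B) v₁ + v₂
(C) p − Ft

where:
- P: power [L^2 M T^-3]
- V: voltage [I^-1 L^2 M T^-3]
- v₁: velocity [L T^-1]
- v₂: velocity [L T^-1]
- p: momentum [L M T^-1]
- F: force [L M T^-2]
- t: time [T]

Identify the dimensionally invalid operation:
(A) P + V

(A) P + V: P [L^2 M T^-3] and V [I^-1 L^2 M T^-3] — different dimensions cannot be added/subtracted ✗
(B) v₁ + v₂: v₁ [L T^-1] and v₂ [L T^-1] — same dimensions ✓
(C) p − Ft: p [L M T^-1] and Ft [L M T^-1] — same dimensions ✓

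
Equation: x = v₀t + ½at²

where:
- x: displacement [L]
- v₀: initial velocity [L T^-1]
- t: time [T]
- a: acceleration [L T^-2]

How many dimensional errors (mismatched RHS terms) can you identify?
0

LHS x: [L]
- v₀t: [L] ✓
- ½at²: [L] ✓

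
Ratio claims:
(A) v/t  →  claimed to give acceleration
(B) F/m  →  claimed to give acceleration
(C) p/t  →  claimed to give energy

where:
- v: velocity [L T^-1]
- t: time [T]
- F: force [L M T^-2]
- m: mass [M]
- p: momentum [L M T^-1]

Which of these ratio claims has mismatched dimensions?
(C) p/t does not give energy

(A) v/t: [L T^-2] = acceleration [L T^-2] ✓
(B) F/m: [L T^-2] = acceleration [L T^-2] ✓
(C) p/t: [L M T^-2] ≠ energy [L^2 M T^-2] ✗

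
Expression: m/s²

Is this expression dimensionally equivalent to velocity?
No

The expression m/s² has dimensions [L T^-2], but velocity has dimensions [L T^-1].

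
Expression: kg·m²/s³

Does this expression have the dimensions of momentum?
No

The expression kg·m²/s³ has dimensions [L^2 M T^-3], but momentum has dimensions [L M T^-1].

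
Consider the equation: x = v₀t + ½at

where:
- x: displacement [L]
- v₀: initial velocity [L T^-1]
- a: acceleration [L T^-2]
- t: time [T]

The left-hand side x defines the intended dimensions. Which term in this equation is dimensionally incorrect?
The term ½at

Checking each RHS term against the LHS:
- v₀t: [L] — matches x [L] ✓
- ½at: [L T^-1] — does NOT match x [L] ✗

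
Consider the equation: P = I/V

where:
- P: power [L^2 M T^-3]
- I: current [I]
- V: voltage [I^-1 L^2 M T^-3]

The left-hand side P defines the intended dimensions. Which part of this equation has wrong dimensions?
The right-hand side term I/V

P has dimensions [L^2 M T^-3], but I/V has dimensions [I^2 L^-2 M^-1 T^3], so the term I/V is dimensionally wrong for P.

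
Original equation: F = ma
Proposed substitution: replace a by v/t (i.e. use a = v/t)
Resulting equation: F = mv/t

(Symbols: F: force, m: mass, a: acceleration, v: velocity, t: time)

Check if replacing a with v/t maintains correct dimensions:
Yes

[a] = [L T^-2] and [v/t] = [L T^-2]. These match, so the substitution replaces a quantity by one of the same dimensions and the result F = mv/t has LHS [L M T^-2] vs RHS [L M T^-2] — still consistent.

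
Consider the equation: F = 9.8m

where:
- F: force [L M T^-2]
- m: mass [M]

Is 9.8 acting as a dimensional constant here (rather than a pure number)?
Yes

F has dimensions [L M T^-2], while m alone has dimensions [M]. For the equation to balance, the factor 9.8 must carry dimensions [L T^-2] — it is a dimensional constant (a numerical value of a physical quantity with its units suppressed), not a pure number.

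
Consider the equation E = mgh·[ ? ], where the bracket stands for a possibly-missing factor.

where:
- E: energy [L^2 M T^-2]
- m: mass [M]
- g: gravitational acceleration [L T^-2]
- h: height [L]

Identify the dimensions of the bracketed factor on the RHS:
Nothing is missing — the bracketed factor must be dimensionless.

E has dimensions [L^2 M T^-2] and mgh already has dimensions [L^2 M T^-2], so E = mgh is dimensionally complete.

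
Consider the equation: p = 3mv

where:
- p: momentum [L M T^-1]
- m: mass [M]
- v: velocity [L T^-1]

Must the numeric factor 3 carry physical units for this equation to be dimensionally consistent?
No

p has dimensions [L M T^-1] and mv already has dimensions [L M T^-1], so the equation balances without 3 contributing any dimensions. 3 is a pure (dimensionless) number; changing or removing it would not affect dimensional consistency.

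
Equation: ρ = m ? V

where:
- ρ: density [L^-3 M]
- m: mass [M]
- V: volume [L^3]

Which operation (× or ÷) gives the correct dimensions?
division (÷): ρ = m ÷ V

ρ [L^-3 M]; m [M]; V [L^3].
m × V → [L^3 M] ✗
m ÷ V → [L^-3 M] ✓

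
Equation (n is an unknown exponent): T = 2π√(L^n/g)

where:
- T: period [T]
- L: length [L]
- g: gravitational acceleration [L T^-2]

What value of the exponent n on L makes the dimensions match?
n = 1

T has dimensions [T]; L has dimensions [L].
With n = 1: 2π√(L^1/g) has dimensions [T], matching the LHS ✓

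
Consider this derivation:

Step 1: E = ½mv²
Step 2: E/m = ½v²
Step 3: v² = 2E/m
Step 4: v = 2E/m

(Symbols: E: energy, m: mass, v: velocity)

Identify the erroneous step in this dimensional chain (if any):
Step 4

Step 1: E = ½mv² → LHS [L^2 M T^-2], RHS [L^2 M T^-2] ✓
Step 2: E/m = ½v² → LHS [L^2 T^-2], RHS [L^2 T^-2] ✓
Step 3: v² = 2E/m → LHS [L^2 T^-2], RHS [L^2 T^-2] ✓
Step 4: v = 2E/m → LHS [L T^-1], RHS [L^2 T^-2] ✗

The first dimensional inconsistency appears in step 4: v = 2E/m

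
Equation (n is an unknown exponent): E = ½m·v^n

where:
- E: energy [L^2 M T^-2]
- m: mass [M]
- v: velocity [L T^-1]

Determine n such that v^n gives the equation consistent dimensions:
n = 2

E has dimensions [L^2 M T^-2]; v has dimensions [L T^-1].
The rest of the RHS has dimensions [M], so v^n must supply [L^2 T^-2].
With n = 2: ½m·v^2 has dimensions [L^2 M T^-2], matching the LHS ✓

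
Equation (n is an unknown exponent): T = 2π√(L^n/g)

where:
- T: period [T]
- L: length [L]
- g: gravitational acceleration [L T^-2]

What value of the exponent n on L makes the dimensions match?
n = 1

T has dimensions [T]; L has dimensions [L].
With n = 1: 2π√(L^1/g) has dimensions [T], matching the LHS ✓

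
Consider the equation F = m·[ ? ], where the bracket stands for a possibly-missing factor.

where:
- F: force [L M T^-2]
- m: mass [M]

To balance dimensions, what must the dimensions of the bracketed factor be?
[L T^-2] — acceleration (e.g. a)

F has dimensions [L M T^-2]; m has dimensions [M].
The bracketed factor must supply [L M T^-2] / [M] = [L T^-2].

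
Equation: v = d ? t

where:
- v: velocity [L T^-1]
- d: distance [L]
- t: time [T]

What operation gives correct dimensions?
division (÷): v = d ÷ t

v [L T^-1]; d [L]; t [T].
d × t → [L T] ✗
d ÷ t → [L T^-1] ✓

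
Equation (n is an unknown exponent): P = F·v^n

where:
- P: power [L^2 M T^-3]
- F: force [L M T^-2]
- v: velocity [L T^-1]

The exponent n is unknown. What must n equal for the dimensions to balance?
n = 1

P has dimensions [L^2 M T^-3]; v has dimensions [L T^-1].
The rest of the RHS has dimensions [L M T^-2], so v^n must supply [L T^-1].
With n = 1: F·v^1 has dimensions [L^2 M T^-3], matching the LHS ✓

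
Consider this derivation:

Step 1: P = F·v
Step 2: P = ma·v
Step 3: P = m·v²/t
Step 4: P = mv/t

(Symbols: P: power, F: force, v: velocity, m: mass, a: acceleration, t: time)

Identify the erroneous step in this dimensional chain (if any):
Step 4

Step 1: P = F·v → LHS [L^2 M T^-3], RHS [L^2 M T^-3] ✓
Step 2: P = ma·v → LHS [L^2 M T^-3], RHS [L^2 M T^-3] ✓
Step 3: P = m·v²/t → LHS [L^2 M T^-3], RHS [L^2 M T^-3] ✓
Step 4: P = mv/t → LHS [L^2 M T^-3], RHS [L M T^-2] ✗

The first dimensional inconsistency appears in step 4: P = mv/t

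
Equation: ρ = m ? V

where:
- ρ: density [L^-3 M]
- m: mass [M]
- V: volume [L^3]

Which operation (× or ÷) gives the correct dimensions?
division (÷): ρ = m ÷ V

ρ [L^-3 M]; m [M]; V [L^3].
m × V → [L^3 M] ✗
m ÷ V → [L^-3 M] ✓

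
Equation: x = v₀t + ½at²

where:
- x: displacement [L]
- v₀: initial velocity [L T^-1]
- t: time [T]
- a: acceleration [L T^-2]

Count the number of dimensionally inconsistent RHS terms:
0

LHS x: [L]
- v₀t: [L] ✓
- ½at²: [L] ✓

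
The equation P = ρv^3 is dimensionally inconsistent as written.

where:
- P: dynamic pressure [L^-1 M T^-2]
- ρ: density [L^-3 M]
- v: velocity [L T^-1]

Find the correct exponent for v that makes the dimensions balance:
The exponent of v should be 2: P = ρv^2

The LHS P has dimensions [L^-1 M T^-2]; v has dimensions [L T^-1].
As written, the RHS ρv^3 (exponent 3 on v) has dimensions [M T^-3], which does not match.
With exponent 2, the RHS ρv^2 has dimensions [L^-1 M T^-2], matching the LHS.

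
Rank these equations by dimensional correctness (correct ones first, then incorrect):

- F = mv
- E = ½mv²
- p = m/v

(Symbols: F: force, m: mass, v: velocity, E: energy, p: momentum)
Dimensionally correct: E = ½mv²
Dimensionally incorrect: F = mv, p = m/v
Ordered (correct first, then incorrect): E = ½mv², F = mv, p = m/v

- F = mv: LHS [L M T^-2], RHS [L M T^-1] → incorrect ✗
- E = ½mv²: LHS [L^2 M T^-2], RHS [L^2 M T^-2] → correct ✓
- p = m/v: LHS [L M T^-1], RHS [L^-1 M T] → incorrect ✗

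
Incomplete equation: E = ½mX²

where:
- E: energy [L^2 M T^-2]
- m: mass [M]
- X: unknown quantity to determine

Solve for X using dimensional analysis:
X = v (velocity), dimensions [L T^-1]

E has dimensions [L^2 M T^-2]; the rest of the RHS (½m) has dimensions [M].
So X² must have dimensions [L^2 T^-2], i.e. X has dimensions [L T^-1] — X = v (velocity).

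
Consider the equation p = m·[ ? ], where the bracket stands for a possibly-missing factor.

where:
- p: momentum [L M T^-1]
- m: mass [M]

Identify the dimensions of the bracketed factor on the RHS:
[L T^-1] — velocity (e.g. v)

p has dimensions [L M T^-1]; m has dimensions [M].
The bracketed factor must supply [L M T^-1] / [M] = [L T^-1].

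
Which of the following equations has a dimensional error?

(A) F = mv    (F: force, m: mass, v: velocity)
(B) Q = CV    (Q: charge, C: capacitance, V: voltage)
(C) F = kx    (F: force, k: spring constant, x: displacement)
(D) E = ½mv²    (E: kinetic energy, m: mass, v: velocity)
(A) F = mv

The equation (A) F = mv is dimensionally incorrect.

LHS (F): [L M T^-2]
RHS (mv): [L M T^-1] ✗

The dimensions do not match. The other three equations balance.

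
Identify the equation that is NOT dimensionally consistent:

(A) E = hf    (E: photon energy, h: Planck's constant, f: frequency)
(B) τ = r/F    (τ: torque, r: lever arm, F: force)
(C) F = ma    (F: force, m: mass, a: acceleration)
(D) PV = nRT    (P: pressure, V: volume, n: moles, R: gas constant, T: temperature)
(B) τ = r/F

The equation (B) τ = r/F is dimensionally incorrect.

LHS (τ): [L^2 M T^-2]
RHS (r/F): [M^-1 T^2] ✗

The dimensions do not match. The other three equations balance.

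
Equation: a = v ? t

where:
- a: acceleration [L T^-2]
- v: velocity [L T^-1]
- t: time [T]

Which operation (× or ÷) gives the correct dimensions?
division (÷): a = v ÷ t

a [L T^-2]; v [L T^-1]; t [T].
v × t → [L] ✗
v ÷ t → [L T^-2] ✓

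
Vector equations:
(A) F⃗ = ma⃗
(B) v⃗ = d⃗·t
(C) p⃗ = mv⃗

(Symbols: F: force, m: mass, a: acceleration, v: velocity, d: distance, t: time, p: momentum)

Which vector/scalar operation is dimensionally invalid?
(B) v⃗ = d⃗·t

(A) F⃗ = ma⃗: LHS [L M T^-2], RHS [L M T^-2] ✓ — Force and acceleration are vectors, mass is a scalar
(B) v⃗ = d⃗·t: LHS [L T^-1], RHS [L T] ✗ — velocity is displacement per time; should be d⃗/t
(C) p⃗ = mv⃗: LHS [L M T^-1], RHS [L M T^-1] ✓ — mass (scalar) times velocity (vector)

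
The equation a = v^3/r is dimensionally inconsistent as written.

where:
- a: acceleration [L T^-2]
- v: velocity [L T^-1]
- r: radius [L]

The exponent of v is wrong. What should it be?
The exponent of v should be 2: a = v^2/r

The LHS a has dimensions [L T^-2]; v has dimensions [L T^-1].
As written, the RHS v^3/r (exponent 3 on v) has dimensions [L^2 T^-3], which does not match.
With exponent 2, the RHS v^2/r has dimensions [L T^-2], matching the LHS.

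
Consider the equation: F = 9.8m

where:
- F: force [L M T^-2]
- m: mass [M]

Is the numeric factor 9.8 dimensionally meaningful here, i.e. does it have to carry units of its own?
Yes

F has dimensions [L M T^-2], while m alone has dimensions [M]. For the equation to balance, the factor 9.8 must carry dimensions [L T^-2] — it is a dimensional constant (a numerical value of a physical quantity with its units suppressed), not a pure number.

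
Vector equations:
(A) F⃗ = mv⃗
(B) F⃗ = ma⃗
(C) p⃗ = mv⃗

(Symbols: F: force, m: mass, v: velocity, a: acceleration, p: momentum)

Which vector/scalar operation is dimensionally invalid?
(A) F⃗ = mv⃗

(A) F⃗ = mv⃗: LHS [L M T^-2], RHS [L M T^-1] ✗ — mass times velocity is momentum, not force; should be ma⃗
(B) F⃗ = ma⃗: LHS [L M T^-2], RHS [L M T^-2] ✓ — Force and acceleration are vectors, mass is a scalar
(C) p⃗ = mv⃗: LHS [L M T^-1], RHS [L M T^-1] ✓ — mass (scalar) times velocity (vector)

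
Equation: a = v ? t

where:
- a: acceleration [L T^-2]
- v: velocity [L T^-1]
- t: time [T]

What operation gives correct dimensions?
division (÷): a = v ÷ t

a [L T^-2]; v [L T^-1]; t [T].
v × t → [L] ✗
v ÷ t → [L T^-2] ✓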